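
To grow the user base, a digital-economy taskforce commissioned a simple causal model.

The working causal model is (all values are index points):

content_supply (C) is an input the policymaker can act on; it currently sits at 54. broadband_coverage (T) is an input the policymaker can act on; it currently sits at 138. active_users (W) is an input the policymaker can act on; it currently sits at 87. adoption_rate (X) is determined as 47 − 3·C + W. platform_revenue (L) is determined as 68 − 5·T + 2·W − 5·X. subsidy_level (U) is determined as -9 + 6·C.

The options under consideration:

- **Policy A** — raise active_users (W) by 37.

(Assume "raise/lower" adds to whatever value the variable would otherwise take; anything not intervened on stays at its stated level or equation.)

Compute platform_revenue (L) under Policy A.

-419

Policy A (W + 37):
  C = 54
  T = 138
  W = 87 + 37 = 124
  X = 47 − 3·54 + 124 = 9
  L = 68 − 5·138 + 2·124 − 5·9 = -419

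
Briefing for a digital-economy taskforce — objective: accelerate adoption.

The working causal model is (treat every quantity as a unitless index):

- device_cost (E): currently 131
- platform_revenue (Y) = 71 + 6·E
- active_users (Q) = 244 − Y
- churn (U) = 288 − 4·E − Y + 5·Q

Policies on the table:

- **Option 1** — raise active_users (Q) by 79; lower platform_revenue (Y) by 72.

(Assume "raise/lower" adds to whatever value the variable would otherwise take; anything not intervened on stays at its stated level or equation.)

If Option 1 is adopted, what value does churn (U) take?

Option 1 (Q + 79, Y − 72):
  E = 131
  Y = 71 + 6·131 (−72 from intervention) = 785
  Q = 244 − 785 (+79 from intervention) = -462
  U = 288 − 4·131 − 785 + 5·(-462) = -3331

-3331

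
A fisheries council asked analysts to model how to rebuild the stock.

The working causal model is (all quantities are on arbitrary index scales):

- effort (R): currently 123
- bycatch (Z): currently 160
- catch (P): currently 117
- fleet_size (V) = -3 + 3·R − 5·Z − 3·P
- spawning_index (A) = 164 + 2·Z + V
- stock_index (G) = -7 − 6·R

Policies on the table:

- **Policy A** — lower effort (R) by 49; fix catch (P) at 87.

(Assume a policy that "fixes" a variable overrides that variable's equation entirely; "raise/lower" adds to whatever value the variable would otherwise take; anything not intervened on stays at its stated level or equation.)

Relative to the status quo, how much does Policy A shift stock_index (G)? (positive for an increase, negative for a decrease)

Baseline:
  R = 123
  G = -7 − 6·123 = -745
Policy A (R − 49, P := 87):
  R = 123 − 49 = 74
  G = -7 − 6·74 = -451
Change in G: -451 − (-745) = 294

294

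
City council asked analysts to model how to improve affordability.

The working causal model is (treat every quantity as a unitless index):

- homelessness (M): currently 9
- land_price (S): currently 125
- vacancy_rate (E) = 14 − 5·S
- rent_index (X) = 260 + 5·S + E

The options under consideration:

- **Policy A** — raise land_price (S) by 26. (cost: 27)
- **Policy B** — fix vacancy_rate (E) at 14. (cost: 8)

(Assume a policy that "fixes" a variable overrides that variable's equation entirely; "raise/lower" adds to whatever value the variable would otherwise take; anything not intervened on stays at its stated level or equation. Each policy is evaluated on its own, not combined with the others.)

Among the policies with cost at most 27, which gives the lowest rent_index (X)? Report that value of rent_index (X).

274

Policy A (S + 26):
  S = 125 + 26 = 151
  E = 14 − 5·151 = -741
  X = 260 + 5·151 + (-741) = 274
Policy B (E := 14):
  S = 125
  E = 14
  X = 260 + 5·125 + 14 = 899
Comparing — Policy A: X=274, Policy B: X=899. Lowest is 274 (Policy A).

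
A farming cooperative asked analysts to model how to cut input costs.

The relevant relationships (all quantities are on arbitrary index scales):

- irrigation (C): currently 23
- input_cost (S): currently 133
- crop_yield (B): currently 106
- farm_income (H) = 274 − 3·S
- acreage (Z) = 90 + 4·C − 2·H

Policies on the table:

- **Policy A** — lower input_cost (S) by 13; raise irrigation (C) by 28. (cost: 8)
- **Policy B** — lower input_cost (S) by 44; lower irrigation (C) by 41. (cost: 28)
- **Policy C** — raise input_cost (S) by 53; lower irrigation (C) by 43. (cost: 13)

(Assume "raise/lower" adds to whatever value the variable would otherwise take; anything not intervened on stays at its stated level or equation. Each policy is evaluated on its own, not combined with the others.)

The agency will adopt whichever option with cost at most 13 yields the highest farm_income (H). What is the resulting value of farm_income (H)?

-86

Policy A (S − 13, C + 28):
  S = 133 − 13 = 120
  H = 274 − 3·120 = -86
Policy C (S + 53, C − 43):
  S = 133 + 53 = 186
  H = 274 − 3·186 = -284
Comparing — Policy A: H=-86, Policy C: H=-284. Highest is -86 (Policy A).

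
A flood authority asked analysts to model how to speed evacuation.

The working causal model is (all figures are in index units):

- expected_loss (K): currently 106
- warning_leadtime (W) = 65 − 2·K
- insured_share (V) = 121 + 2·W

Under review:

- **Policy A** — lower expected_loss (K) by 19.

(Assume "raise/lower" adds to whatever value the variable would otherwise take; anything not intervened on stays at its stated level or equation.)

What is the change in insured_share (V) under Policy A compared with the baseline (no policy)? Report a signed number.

76

Baseline:
  K = 106
  W = 65 − 2·106 = -147
  V = 121 + 2·(-147) = -173
Policy A (K − 19):
  K = 106 − 19 = 87
  W = 65 − 2·87 = -109
  V = 121 + 2·(-109) = -97
Change in V: -97 − (-173) = 76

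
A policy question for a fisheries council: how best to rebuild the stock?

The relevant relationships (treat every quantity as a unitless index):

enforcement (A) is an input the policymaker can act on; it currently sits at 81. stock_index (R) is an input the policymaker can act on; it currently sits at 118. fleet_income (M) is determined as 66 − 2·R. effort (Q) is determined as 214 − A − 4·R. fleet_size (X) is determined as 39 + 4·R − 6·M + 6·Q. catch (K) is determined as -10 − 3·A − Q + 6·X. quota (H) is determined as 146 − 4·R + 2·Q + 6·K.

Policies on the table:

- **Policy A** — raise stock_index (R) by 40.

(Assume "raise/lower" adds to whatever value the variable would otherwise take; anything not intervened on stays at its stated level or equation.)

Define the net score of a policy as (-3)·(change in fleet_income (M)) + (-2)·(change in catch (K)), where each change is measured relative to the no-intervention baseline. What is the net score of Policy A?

Baseline:
  A = 81
  R = 118
  M = 66 − 2·118 = -170
  Q = 214 − 81 − 4·118 = -339
  X = 39 + 4·118 − 6·(-170) + 6·(-339) = -503
  K = -10 − 3·81 − (-339) + 6·(-503) = -2932
Policy A (R + 40):
  A = 81
  R = 118 + 40 = 158
  M = 66 − 2·158 = -250
  Q = 214 − 81 − 4·158 = -499
  X = 39 + 4·158 − 6·(-250) + 6·(-499) = -823
  K = -10 − 3·81 − (-499) + 6·(-823) = -4692
ΔM = -250 − (-170) = -80; ΔK = -4692 − (-2932) = -1760
Score = (-3)·(-80) + (-2)·(-1760) = 3760

3760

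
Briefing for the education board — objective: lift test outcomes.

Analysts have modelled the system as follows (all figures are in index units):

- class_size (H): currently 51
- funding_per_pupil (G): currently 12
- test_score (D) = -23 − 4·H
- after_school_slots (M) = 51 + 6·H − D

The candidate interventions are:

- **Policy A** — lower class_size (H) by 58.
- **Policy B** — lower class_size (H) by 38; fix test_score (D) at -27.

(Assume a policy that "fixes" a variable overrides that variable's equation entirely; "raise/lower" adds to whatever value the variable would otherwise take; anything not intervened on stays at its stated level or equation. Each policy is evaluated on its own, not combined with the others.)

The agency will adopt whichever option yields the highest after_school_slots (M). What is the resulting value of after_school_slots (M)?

156

Policy A (H − 58):
  H = 51 − 58 = -7
  D = -23 − 4·(-7) = 5
  M = 51 + 6·(-7) − 5 = 4
Policy B (H − 38, D := -27):
  H = 51 − 38 = 13
  D = -27
  M = 51 + 6·13 − (-27) = 156
Comparing — Policy A: M=4, Policy B: M=156. Highest is 156 (Policy B).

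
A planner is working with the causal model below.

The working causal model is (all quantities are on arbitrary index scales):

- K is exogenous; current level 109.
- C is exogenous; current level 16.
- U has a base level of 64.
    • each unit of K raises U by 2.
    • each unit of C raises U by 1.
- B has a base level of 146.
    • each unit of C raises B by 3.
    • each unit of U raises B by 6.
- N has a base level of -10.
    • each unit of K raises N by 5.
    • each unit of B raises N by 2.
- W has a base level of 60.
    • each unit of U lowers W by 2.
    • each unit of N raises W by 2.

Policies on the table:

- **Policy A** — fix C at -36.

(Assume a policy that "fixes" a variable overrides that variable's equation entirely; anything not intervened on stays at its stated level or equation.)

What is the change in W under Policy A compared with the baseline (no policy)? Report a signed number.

Baseline:
  K = 109
  C = 16
  U = 64 + 2·109 + 16 = 298
  B = 146 + 3·16 + 6·298 = 1982
  N = -10 + 5·109 + 2·1982 = 4499
  W = 60 − 2·298 + 2·4499 = 8462
Policy A (C := -36):
  K = 109
  C = -36
  U = 64 + 2·109 + (-36) = 246
  B = 146 + 3·(-36) + 6·246 = 1514
  N = -10 + 5·109 + 2·1514 = 3563
  W = 60 − 2·246 + 2·3563 = 6694
Change in W: 6694 − 8462 = -1768

-1768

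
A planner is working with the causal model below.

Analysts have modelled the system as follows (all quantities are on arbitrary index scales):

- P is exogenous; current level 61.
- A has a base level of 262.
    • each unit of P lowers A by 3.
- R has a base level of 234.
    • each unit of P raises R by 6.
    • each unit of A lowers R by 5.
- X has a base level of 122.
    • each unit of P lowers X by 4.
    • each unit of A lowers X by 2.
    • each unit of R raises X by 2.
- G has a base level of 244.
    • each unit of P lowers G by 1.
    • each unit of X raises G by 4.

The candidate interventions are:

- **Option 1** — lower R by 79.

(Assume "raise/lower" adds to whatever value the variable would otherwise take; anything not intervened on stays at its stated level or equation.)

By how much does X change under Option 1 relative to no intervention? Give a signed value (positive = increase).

Baseline:
  P = 61
  A = 262 − 3·61 = 79
  R = 234 + 6·61 − 5·79 = 205
  X = 122 − 4·61 − 2·79 + 2·205 = 130
Option 1 (R − 79):
  P = 61
  A = 262 − 3·61 = 79
  R = 234 + 6·61 − 5·79 (−79 from intervention) = 126
  X = 122 − 4·61 − 2·79 + 2·126 = -28
Change in X: -28 − 130 = -158

-158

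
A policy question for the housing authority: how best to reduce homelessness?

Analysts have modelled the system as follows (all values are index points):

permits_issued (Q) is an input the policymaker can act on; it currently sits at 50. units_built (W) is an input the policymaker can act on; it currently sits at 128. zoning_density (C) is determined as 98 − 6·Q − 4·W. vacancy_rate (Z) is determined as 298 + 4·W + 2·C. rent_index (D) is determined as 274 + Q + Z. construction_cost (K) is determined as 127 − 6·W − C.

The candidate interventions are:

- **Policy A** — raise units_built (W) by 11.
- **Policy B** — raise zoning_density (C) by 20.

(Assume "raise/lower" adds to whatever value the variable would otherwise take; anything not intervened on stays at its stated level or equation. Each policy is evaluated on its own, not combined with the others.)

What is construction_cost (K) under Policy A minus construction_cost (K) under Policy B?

Policy A (W + 11):
  Q = 50
  W = 128 + 11 = 139
  C = 98 − 6·50 − 4·139 = -758
  K = 127 − 6·139 − (-758) = 51
Policy B (C + 20):
  Q = 50
  W = 128
  C = 98 − 6·50 − 4·128 (+20 from intervention) = -694
  K = 127 − 6·128 − (-694) = 53
K: 51 − 53 = -2

-2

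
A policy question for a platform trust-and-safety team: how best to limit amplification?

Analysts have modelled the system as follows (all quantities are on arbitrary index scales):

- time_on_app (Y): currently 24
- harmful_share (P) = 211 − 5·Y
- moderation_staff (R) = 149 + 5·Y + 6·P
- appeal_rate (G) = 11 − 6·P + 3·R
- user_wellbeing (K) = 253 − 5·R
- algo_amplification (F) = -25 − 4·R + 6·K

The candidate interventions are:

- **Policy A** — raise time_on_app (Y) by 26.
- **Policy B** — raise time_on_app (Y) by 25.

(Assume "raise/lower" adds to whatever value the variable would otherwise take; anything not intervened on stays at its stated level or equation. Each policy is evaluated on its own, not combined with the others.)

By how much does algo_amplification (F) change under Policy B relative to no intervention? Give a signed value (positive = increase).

Baseline:
  Y = 24
  P = 211 − 5·24 = 91
  R = 149 + 5·24 + 6·91 = 815
  K = 253 − 5·815 = -3822
  F = -25 − 4·815 + 6·(-3822) = -26217
Policy B (Y + 25):
  Y = 24 + 25 = 49
  P = 211 − 5·49 = -34
  R = 149 + 5·49 + 6·(-34) = 190
  K = 253 − 5·190 = -697
  F = -25 − 4·190 + 6·(-697) = -4967
Change in F: -4967 − (-26217) = 21250

21250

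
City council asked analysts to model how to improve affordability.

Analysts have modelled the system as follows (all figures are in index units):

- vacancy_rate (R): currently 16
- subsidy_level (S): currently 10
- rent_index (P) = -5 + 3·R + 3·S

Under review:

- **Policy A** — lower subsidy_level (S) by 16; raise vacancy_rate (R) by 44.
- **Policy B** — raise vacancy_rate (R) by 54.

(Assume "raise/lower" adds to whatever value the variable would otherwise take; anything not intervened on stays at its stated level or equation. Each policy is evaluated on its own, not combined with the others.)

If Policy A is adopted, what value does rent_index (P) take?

Policy A (S − 16, R + 44):
  R = 16 + 44 = 60
  S = 10 − 16 = -6
  P = -5 + 3·60 + 3·(-6) = 157

157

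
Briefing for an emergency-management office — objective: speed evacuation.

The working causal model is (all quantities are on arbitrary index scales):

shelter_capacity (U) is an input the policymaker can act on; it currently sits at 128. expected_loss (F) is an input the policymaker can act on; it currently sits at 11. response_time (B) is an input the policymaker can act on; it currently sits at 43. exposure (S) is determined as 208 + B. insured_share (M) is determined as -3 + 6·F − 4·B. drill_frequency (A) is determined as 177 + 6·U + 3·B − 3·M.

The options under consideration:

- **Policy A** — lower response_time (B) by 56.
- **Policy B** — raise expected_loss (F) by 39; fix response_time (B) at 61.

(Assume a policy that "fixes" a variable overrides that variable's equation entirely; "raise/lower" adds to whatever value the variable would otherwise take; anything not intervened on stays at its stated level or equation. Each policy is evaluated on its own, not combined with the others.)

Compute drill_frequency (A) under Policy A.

Policy A (B − 56):
  U = 128
  F = 11
  B = 43 − 56 = -13
  M = -3 + 6·11 − 4·(-13) = 115
  A = 177 + 6·128 + 3·(-13) − 3·115 = 561

561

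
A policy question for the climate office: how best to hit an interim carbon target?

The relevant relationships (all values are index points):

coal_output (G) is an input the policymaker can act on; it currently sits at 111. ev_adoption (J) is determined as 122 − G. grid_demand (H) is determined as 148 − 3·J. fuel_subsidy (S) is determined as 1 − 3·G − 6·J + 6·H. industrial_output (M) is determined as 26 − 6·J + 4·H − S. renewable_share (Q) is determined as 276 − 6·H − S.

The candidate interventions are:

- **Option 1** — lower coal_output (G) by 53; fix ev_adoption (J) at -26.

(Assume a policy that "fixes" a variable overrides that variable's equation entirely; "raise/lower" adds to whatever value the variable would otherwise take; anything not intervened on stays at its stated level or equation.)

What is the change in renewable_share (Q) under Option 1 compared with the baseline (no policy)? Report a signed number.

-1713

Baseline:
  G = 111
  J = 122 − 111 = 11
  H = 148 − 3·11 = 115
  S = 1 − 3·111 − 6·11 + 6·115 = 292
  Q = 276 − 6·115 − 292 = -706
Option 1 (G − 53, J := -26):
  G = 111 − 53 = 58
  J = -26
  H = 148 − 3·(-26) = 226
  S = 1 − 3·58 − 6·(-26) + 6·226 = 1339
  Q = 276 − 6·226 − 1339 = -2419
Change in Q: -2419 − (-706) = -1713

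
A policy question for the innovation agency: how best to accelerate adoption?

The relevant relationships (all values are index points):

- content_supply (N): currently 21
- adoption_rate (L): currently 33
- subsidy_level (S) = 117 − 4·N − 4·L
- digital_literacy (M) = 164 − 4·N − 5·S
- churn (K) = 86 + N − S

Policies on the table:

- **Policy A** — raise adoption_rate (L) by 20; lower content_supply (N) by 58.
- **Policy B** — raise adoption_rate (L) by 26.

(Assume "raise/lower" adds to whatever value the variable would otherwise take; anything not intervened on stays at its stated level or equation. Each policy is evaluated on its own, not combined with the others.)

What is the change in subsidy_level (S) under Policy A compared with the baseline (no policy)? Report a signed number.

152

Baseline:
  N = 21
  L = 33
  S = 117 − 4·21 − 4·33 = -99
Policy A (L + 20, N − 58):
  N = 21 − 58 = -37
  L = 33 + 20 = 53
  S = 117 − 4·(-37) − 4·53 = 53
Change in S: 53 − (-99) = 152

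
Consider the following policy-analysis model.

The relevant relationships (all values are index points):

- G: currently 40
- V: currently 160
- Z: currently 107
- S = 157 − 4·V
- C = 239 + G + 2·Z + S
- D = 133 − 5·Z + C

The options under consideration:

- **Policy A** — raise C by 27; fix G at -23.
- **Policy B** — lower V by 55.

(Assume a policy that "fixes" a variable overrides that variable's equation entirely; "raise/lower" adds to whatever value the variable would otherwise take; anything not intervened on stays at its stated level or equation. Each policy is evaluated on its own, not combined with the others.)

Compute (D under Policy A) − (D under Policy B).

Policy A (C + 27, G := -23):
  G = -23
  V = 160
  Z = 107
  S = 157 − 4·160 = -483
  C = 239 + (-23) + 2·107 + (-483) (+27 from intervention) = -26
  D = 133 − 5·107 + (-26) = -428
Policy B (V − 55):
  G = 40
  V = 160 − 55 = 105
  Z = 107
  S = 157 − 4·105 = -263
  C = 239 + 40 + 2·107 + (-263) = 230
  D = 133 − 5·107 + 230 = -172
D: -428 − (-172) = -256

-256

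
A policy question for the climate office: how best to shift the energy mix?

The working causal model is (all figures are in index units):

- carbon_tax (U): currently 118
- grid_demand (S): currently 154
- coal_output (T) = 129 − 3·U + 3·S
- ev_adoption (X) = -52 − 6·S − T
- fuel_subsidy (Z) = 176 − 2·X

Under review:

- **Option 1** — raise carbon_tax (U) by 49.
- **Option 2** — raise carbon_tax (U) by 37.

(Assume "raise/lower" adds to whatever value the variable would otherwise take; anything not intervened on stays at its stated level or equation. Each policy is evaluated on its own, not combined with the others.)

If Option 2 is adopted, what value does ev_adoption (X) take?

-1102

Option 2 (U + 37):
  U = 118 + 37 = 155
  S = 154
  T = 129 − 3·155 + 3·154 = 126
  X = -52 − 6·154 − 126 = -1102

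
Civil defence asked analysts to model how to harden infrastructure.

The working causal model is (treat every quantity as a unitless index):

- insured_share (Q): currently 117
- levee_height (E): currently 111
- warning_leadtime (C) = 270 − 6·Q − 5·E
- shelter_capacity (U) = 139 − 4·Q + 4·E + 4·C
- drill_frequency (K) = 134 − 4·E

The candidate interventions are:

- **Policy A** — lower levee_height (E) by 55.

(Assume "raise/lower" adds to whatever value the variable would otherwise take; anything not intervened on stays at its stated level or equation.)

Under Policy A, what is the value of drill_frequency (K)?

Policy A (E − 55):
  E = 111 − 55 = 56
  K = 134 − 4·56 = -90

-90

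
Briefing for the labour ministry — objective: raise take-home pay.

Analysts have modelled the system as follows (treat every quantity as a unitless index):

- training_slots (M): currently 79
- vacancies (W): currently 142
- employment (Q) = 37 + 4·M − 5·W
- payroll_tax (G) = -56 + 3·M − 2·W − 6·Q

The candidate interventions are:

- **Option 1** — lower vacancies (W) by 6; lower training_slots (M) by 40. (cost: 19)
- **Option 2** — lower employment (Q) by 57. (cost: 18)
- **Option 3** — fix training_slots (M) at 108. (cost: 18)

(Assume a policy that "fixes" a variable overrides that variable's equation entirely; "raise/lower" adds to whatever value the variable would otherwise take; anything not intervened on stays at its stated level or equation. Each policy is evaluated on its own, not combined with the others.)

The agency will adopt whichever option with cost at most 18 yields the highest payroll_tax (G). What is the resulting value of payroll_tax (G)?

2381

Option 2 (Q − 57):
  M = 79
  W = 142
  Q = 37 + 4·79 − 5·142 (−57 from intervention) = -414
  G = -56 + 3·79 − 2·142 − 6·(-414) = 2381
Option 3 (M := 108):
  M = 108
  W = 142
  Q = 37 + 4·108 − 5·142 = -241
  G = -56 + 3·108 − 2·142 − 6·(-241) = 1430
Comparing — Option 2: G=2381, Option 3: G=1430. Highest is 2381 (Option 2).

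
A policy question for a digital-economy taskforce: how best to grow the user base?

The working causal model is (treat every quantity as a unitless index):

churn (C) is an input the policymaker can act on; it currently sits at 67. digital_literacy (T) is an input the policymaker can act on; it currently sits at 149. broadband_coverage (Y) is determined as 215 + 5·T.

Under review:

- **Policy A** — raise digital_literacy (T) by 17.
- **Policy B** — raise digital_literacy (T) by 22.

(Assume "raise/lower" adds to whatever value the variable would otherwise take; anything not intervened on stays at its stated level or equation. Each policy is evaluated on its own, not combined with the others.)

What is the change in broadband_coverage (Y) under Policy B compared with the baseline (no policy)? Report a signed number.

Baseline:
  T = 149
  Y = 215 + 5·149 = 960
Policy B (T + 22):
  T = 149 + 22 = 171
  Y = 215 + 5·171 = 1070
Change in Y: 1070 − 960 = 110

110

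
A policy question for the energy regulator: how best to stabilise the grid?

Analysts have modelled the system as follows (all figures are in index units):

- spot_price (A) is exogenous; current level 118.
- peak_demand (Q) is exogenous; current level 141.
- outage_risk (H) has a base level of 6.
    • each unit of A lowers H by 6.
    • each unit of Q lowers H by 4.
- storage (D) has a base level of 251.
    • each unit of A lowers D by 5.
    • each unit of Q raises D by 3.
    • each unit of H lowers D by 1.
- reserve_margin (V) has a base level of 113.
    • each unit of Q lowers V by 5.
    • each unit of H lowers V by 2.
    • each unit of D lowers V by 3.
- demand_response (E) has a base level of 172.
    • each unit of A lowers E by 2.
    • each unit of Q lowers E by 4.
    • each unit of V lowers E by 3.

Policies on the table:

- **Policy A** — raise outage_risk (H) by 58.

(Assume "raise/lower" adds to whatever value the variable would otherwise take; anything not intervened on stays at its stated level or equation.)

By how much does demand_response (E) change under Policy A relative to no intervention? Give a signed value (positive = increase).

Baseline:
  A = 118
  Q = 141
  H = 6 − 6·118 − 4·141 = -1266
  D = 251 − 5·118 + 3·141 − (-1266) = 1350
  V = 113 − 5·141 − 2·(-1266) − 3·1350 = -2110
  E = 172 − 2·118 − 4·141 − 3·(-2110) = 5702
Policy A (H + 58):
  A = 118
  Q = 141
  H = 6 − 6·118 − 4·141 (+58 from intervention) = -1208
  D = 251 − 5·118 + 3·141 − (-1208) = 1292
  V = 113 − 5·141 − 2·(-1208) − 3·1292 = -2052
  E = 172 − 2·118 − 4·141 − 3·(-2052) = 5528
Change in E: 5528 − 5702 = -174

-174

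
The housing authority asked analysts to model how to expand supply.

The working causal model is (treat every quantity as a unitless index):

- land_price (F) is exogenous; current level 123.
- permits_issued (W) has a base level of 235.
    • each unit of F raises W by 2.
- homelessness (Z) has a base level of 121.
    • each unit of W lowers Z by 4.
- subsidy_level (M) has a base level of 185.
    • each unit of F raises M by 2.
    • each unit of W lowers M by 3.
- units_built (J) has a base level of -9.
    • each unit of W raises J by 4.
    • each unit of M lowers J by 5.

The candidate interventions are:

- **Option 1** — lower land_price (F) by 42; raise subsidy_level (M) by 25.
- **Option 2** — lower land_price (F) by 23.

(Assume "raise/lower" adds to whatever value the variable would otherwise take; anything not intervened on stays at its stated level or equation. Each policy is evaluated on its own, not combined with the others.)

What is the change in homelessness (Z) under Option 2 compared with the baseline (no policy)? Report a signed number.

Baseline:
  F = 123
  W = 235 + 2·123 = 481
  Z = 121 − 4·481 = -1803
Option 2 (F − 23):
  F = 123 − 23 = 100
  W = 235 + 2·100 = 435
  Z = 121 − 4·435 = -1619
Change in Z: -1619 − (-1803) = 184

184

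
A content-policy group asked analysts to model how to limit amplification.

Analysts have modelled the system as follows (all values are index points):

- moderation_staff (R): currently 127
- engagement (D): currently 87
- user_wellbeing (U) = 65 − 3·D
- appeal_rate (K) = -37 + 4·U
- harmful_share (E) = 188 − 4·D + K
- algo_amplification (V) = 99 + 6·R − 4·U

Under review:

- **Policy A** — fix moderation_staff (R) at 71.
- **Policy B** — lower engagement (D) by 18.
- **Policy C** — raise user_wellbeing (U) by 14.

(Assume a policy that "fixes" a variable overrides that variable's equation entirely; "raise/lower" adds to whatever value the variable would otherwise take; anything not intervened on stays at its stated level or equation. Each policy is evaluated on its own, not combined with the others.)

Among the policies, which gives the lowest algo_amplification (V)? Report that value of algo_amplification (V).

Policy A (R := 71):
  R = 71
  D = 87
  U = 65 − 3·87 = -196
  V = 99 + 6·71 − 4·(-196) = 1309
Policy B (D − 18):
  R = 127
  D = 87 − 18 = 69
  U = 65 − 3·69 = -142
  V = 99 + 6·127 − 4·(-142) = 1429
Policy C (U + 14):
  R = 127
  D = 87
  U = 65 − 3·87 (+14 from intervention) = -182
  V = 99 + 6·127 − 4·(-182) = 1589
Comparing — Policy A: V=1309, Policy B: V=1429, Policy C: V=1589. Lowest is 1309 (Policy A).

1309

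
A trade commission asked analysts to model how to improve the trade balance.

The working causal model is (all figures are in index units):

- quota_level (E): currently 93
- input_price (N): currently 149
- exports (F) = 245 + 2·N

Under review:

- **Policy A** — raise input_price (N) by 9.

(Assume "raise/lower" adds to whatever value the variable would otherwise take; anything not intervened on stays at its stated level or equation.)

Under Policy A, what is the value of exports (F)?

561

Policy A (N + 9):
  N = 149 + 9 = 158
  F = 245 + 2·158 = 561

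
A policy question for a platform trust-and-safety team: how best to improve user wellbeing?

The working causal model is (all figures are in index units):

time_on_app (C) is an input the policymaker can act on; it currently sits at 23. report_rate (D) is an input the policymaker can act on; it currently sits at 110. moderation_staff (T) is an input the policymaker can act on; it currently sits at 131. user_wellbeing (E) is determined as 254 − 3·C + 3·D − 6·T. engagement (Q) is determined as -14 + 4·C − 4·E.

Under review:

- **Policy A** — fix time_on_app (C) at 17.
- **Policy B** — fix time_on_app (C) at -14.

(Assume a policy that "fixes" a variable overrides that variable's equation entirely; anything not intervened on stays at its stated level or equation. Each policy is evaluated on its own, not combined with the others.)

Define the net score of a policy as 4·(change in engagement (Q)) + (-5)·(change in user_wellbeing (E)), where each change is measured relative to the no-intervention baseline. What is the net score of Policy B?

Baseline:
  C = 23
  D = 110
  T = 131
  E = 254 − 3·23 + 3·110 − 6·131 = -271
  Q = -14 + 4·23 − 4·(-271) = 1162
Policy B (C := -14):
  C = -14
  D = 110
  T = 131
  E = 254 − 3·(-14) + 3·110 − 6·131 = -160
  Q = -14 + 4·(-14) − 4·(-160) = 570
ΔQ = 570 − 1162 = -592; ΔE = -160 − (-271) = 111
Score = 4·(-592) + (-5)·111 = -2923

-2923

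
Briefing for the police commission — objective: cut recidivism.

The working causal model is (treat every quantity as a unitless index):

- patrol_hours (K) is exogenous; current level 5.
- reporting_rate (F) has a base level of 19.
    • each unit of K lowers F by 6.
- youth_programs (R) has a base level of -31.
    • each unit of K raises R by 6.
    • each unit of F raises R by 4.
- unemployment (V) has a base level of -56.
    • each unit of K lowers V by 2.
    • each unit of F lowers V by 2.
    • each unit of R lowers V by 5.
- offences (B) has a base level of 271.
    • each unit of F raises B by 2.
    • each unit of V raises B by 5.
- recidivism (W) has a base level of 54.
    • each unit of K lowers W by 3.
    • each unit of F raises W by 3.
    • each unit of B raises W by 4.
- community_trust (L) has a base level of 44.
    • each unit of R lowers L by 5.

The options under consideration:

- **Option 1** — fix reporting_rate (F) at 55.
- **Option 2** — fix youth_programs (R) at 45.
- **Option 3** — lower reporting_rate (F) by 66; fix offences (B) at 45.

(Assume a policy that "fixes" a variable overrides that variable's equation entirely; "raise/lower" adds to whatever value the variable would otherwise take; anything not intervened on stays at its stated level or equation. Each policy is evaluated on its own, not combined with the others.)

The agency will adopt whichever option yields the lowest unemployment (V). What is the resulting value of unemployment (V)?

-1271

Option 1 (F := 55):
  K = 5
  F = 55
  R = -31 + 6·5 + 4·55 = 219
  V = -56 − 2·5 − 2·55 − 5·219 = -1271
Option 2 (R := 45):
  K = 5
  F = 19 − 6·5 = -11
  R = 45
  V = -56 − 2·5 − 2·(-11) − 5·45 = -269
Option 3 (F − 66, B := 45):
  K = 5
  F = 19 − 6·5 (−66 from intervention) = -77
  R = -31 + 6·5 + 4·(-77) = -309
  V = -56 − 2·5 − 2·(-77) − 5·(-309) = 1633
Comparing — Option 1: V=-1271, Option 2: V=-269, Option 3: V=1633. Lowest is -1271 (Option 1).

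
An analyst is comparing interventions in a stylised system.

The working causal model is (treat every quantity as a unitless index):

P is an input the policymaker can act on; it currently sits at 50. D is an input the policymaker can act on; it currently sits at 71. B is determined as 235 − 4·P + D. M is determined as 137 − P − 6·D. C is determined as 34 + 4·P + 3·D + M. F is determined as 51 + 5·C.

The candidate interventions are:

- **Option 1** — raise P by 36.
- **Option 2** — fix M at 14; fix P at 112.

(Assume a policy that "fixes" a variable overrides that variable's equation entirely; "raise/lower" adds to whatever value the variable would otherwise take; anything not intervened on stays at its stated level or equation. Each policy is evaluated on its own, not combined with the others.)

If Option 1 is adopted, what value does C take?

216

Option 1 (P + 36):
  P = 50 + 36 = 86
  D = 71
  M = 137 − 86 − 6·71 = -375
  C = 34 + 4·86 + 3·71 + (-375) = 216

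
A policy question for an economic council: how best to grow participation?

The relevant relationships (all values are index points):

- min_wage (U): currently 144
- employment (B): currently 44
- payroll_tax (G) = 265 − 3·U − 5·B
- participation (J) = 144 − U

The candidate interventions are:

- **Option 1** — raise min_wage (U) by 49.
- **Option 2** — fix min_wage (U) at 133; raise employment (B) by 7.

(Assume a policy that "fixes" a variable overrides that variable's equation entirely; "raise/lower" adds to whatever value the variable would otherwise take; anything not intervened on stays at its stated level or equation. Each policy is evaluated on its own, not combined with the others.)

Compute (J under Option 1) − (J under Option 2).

-60

Option 1 (U + 49):
  U = 144 + 49 = 193
  J = 144 − 193 = -49
Option 2 (U := 133, B + 7):
  U = 133
  J = 144 − 133 = 11
J: -49 − 11 = -60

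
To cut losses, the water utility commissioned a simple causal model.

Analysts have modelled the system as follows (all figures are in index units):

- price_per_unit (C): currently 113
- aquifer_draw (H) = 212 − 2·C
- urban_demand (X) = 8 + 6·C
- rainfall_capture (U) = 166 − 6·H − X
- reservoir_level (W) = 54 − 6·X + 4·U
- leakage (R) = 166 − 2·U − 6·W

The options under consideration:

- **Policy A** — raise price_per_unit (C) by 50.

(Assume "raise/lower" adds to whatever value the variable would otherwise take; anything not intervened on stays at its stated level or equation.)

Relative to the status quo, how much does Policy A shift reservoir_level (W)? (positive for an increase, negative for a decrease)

-600

Baseline:
  C = 113
  H = 212 − 2·113 = -14
  X = 8 + 6·113 = 686
  U = 166 − 6·(-14) − 686 = -436
  W = 54 − 6·686 + 4·(-436) = -5806
Policy A (C + 50):
  C = 113 + 50 = 163
  H = 212 − 2·163 = -114
  X = 8 + 6·163 = 986
  U = 166 − 6·(-114) − 986 = -136
  W = 54 − 6·986 + 4·(-136) = -6406
Change in W: -6406 − (-5806) = -600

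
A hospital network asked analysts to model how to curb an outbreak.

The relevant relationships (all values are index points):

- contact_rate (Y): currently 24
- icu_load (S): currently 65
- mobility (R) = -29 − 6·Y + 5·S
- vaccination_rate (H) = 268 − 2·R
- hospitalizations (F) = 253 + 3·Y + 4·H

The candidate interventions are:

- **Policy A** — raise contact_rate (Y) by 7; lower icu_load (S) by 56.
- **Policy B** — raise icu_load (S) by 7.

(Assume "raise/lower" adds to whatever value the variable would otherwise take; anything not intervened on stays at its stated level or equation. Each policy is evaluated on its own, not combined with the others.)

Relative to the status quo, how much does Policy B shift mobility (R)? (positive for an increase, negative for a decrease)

35

Baseline:
  Y = 24
  S = 65
  R = -29 − 6·24 + 5·65 = 152
Policy B (S + 7):
  Y = 24
  S = 65 + 7 = 72
  R = -29 − 6·24 + 5·72 = 187
Change in R: 187 − 152 = 35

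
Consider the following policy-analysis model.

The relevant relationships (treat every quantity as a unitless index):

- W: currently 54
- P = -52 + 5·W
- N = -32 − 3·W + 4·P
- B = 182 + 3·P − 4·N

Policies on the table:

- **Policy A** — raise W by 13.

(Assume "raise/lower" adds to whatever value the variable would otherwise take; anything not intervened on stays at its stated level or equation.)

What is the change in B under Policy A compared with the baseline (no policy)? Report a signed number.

Baseline:
  W = 54
  P = -52 + 5·54 = 218
  N = -32 − 3·54 + 4·218 = 678
  B = 182 + 3·218 − 4·678 = -1876
Policy A (W + 13):
  W = 54 + 13 = 67
  P = -52 + 5·67 = 283
  N = -32 − 3·67 + 4·283 = 899
  B = 182 + 3·283 − 4·899 = -2565
Change in B: -2565 − (-1876) = -689

-689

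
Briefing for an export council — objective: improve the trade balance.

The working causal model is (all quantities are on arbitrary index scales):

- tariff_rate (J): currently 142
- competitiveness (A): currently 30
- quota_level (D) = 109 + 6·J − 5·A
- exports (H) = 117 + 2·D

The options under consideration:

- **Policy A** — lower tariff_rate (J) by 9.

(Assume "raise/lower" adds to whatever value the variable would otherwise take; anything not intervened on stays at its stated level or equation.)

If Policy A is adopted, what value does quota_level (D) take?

Policy A (J − 9):
  J = 142 − 9 = 133
  A = 30
  D = 109 + 6·133 − 5·30 = 757

757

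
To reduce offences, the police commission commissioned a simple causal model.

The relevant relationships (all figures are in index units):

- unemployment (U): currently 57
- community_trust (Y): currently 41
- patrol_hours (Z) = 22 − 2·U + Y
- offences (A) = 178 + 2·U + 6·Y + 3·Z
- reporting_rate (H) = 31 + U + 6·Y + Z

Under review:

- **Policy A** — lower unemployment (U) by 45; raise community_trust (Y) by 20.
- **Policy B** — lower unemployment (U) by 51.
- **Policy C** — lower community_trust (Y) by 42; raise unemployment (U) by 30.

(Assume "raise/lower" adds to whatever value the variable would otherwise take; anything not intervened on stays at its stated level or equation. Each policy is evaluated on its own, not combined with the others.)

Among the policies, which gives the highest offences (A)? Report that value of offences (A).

Policy A (U − 45, Y + 20):
  U = 57 − 45 = 12
  Y = 41 + 20 = 61
  Z = 22 − 2·12 + 61 = 59
  A = 178 + 2·12 + 6·61 + 3·59 = 745
Policy B (U − 51):
  U = 57 − 51 = 6
  Y = 41
  Z = 22 − 2·6 + 41 = 51
  A = 178 + 2·6 + 6·41 + 3·51 = 589
Policy C (Y − 42, U + 30):
  U = 57 + 30 = 87
  Y = 41 − 42 = -1
  Z = 22 − 2·87 + (-1) = -153
  A = 178 + 2·87 + 6·(-1) + 3·(-153) = -113
Comparing — Policy A: A=745, Policy B: A=589, Policy C: A=-113. Highest is 745 (Policy A).

745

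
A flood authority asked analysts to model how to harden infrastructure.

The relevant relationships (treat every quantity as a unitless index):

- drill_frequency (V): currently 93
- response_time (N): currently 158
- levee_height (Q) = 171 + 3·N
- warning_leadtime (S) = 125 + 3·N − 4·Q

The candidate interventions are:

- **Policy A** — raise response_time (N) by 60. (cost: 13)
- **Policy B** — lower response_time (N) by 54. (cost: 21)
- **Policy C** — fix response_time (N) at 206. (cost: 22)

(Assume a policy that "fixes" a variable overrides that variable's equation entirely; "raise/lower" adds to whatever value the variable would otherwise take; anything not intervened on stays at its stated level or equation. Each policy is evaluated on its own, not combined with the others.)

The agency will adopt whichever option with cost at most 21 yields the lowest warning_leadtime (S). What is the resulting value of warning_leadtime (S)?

-2521

Policy A (N + 60):
  N = 158 + 60 = 218
  Q = 171 + 3·218 = 825
  S = 125 + 3·218 − 4·825 = -2521
Policy B (N − 54):
  N = 158 − 54 = 104
  Q = 171 + 3·104 = 483
  S = 125 + 3·104 − 4·483 = -1495
Comparing — Policy A: S=-2521, Policy B: S=-1495. Lowest is -2521 (Policy A).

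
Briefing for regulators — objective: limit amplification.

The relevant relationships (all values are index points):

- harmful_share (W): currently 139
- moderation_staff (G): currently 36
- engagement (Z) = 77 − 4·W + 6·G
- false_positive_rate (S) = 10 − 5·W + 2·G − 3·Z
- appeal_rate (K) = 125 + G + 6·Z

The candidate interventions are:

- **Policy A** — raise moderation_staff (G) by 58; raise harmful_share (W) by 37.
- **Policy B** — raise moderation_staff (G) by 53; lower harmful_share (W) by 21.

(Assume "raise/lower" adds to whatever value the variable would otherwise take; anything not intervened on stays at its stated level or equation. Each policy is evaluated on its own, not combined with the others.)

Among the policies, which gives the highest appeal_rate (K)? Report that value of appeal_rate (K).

1048

Policy A (G + 58, W + 37):
  W = 139 + 37 = 176
  G = 36 + 58 = 94
  Z = 77 − 4·176 + 6·94 = -63
  K = 125 + 94 + 6·(-63) = -159
Policy B (G + 53, W − 21):
  W = 139 − 21 = 118
  G = 36 + 53 = 89
  Z = 77 − 4·118 + 6·89 = 139
  K = 125 + 89 + 6·139 = 1048
Comparing — Policy A: K=-159, Policy B: K=1048. Highest is 1048 (Policy B).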